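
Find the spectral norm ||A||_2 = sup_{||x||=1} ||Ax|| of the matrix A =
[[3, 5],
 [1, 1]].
||A||_2 = sqrt((36 + sqrt(1280))/2) ≈ 5.9907 (= sqrt(largest eigenvalue of A^T A))

||A||_2 = sigma_max(A) = sqrt(lambda_max(A^T A)). Form the symmetric matrix M = A^T A =
[[10, 16],
 [16, 26]].
Its characteristic polynomial (trace, determinant of M give the coefficients) is
  p(λ) = det(λ I - M) = λ^2 - 36λ + 4.
For λ^2 - 36λ + 4 the discriminant is 1280. It is nonnegative but not a perfect square, so the roots are real and irrational: λ = (36 ± sqrt(1280))/2 ≈ 35.8885, 0.1115.
So the eigenvalues of A^T A are ≈ 0.1115, 35.8885 (all ≥ 0, as they must be for A^T A). The largest is λ_max = (36 + sqrt(1280))/2 ≈ 35.8885, hence ||A||_2 = sqrt(λ_max) = sqrt((36 + sqrt(1280))/2) ≈ 5.9907.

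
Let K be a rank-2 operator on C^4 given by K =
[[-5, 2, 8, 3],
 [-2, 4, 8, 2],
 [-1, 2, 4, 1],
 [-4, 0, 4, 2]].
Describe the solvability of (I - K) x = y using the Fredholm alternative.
(I - K) is invertible (det(I - K) = -18 ≠ 0), so for every y in C^4 the equation (I - K) x = y has a unique solution.

K has rank 2 and factors as K = U V^T = u1 v1^T + u2 v2^T with u1 = (3, 2, 1, 2), v1 = (-2, 0, 2, 1), u2 = (-1, -2, -1, 0), v2 = (-1, -2, -2, 0) (multiplying out reproduces the displayed K). The nonzero eigenvalues of U V^T coincide with those of the 2 x 2 matrix G = V^T U = [[v1·u1, v1·u2], [v2·u1, v2·u2]] = [[-2, 0], [-9, 7]], and by the Sylvester determinant identity det(I_4 - U V^T) = det(I_2 - V^T U) = det([[3, 0], [9, -6]]) = (3)(-6) - (0)(9) = -18. (Direct check: I - K =
[[6, -2, -8, -3],
 [2, -3, -8, -2],
 [1, -2, -3, -1],
 [4, 0, -4, -1]]
has determinant -18.) The finite-dimensional Fredholm alternative says: either (I - K) is invertible, or ker(I - K) ≠ {0} and then range(I - K) = ker((I - K)^*)^⊥, with dim ker(I - K) = dim ker((I - K)^*). Since det(I - K) ≠ 0, 1 is not an eigenvalue of K and ker(I - K) = {0}, so we are in the first case: for every y there is a unique x = (I - K)^(-1) y. (Explicitly, by the Woodbury identity, (I - U V^T)^(-1) = I + U (I_2 - G)^(-1) V^T.)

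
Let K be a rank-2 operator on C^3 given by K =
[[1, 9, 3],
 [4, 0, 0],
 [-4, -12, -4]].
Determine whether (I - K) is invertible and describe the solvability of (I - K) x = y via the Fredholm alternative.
(I - K) is invertible (det(I - K) = -24 ≠ 0), so for every y in C^3 the equation (I - K) x = y has a unique solution.

K has rank 2 and factors as K = U V^T = u1 v1^T + u2 v2^T with u1 = (-1, -1, 2), v1 = (-3, -3, -1), u2 = (-2, 1, 2), v2 = (1, -3, -1) (multiplying out reproduces the displayed K). The nonzero eigenvalues of U V^T coincide with those of the 2 x 2 matrix G = V^T U = [[v1·u1, v1·u2], [v2·u1, v2·u2]] = [[4, 1], [0, -7]], and by the Sylvester determinant identity det(I_3 - U V^T) = det(I_2 - V^T U) = det([[-3, -1], [0, 8]]) = (-3)(8) - (-1)(0) = -24. (Direct check: I - K =
[[0, -9, -3],
 [-4, 1, 0],
 [4, 12, 5]]
has determinant -24.) The finite-dimensional Fredholm alternative says: either (I - K) is invertible, or ker(I - K) ≠ {0} and then range(I - K) = ker((I - K)^*)^⊥, with dim ker(I - K) = dim ker((I - K)^*). Since det(I - K) ≠ 0, 1 is not an eigenvalue of K and ker(I - K) = {0}, so we are in the first case: for every y there is a unique x = (I - K)^(-1) y. (Explicitly, by the Woodbury identity, (I - U V^T)^(-1) = I + U (I_2 - G)^(-1) V^T.)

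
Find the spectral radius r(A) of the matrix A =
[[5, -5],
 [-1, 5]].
r(A) = (10 + sqrt(20))/2 ≈ 7.2361

The eigenvalues of A are the roots of its characteristic polynomial. With M = A (coefficients from the trace and determinant):
  p(λ) = det(λ I - M) = λ^2 - 10λ + 20.
For λ^2 - 10λ + 20 the discriminant is 20. It is nonnegative but not a perfect square, so the roots are real and irrational: λ = (10 ± sqrt(20))/2 ≈ 7.2361, 2.7639.
Thus the eigenvalues (to 4 decimals) are 7.2361 (modulus 7.2361); 2.7639 (modulus 2.7639). The spectral radius is the largest modulus: r(A) = (10 + sqrt(20))/2 ≈ 7.2361. (Cross-check: r(A) ≤ ||A||_2 ≈ 8.3852; equality holds whenever A is normal, though it can also hold for some non-normal A.)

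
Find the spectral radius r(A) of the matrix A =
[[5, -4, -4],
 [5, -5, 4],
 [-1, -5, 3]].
r(A) ≈ 6.5164

The eigenvalues of A are the roots of its characteristic polynomial. With M = A (coefficients from the trace, the sum of principal 2x2 minors, and det A):
  p(λ) = det(λ I - M) = λ^3 - 3λ^2 + 11λ - 221.
No integer candidate from the rational root theorem (±divisors of 221) is a root, so the roots are irrational. The cubic discriminant is Δ = -1215536 < 0, so there is one real root and a complex-conjugate pair. p(6) = -47 and p(7) = 52 have opposite signs, so a root lies in (6, 7); Newton's method refines it to λ ≈ 6.5164. Dividing out (λ - (6.5164)) leaves approximately λ^2 + 3.5164λ + 33.9144. For λ^2 + 3.5164λ + 33.9144 the discriminant is -123.2924. It is negative, so the remaining roots are the complex-conjugate pair λ ≈ -1.7582 ± 5.5519i. Their product equals the constant term, so |λ|^2 ≈ 33.9144 and |λ| ≈ 5.8236.
Thus the eigenvalues (to 4 decimals) are 6.5164 (modulus 6.5164); -1.7582 ± 5.5519i (modulus 5.8236). The spectral radius is the largest modulus: r(A) ≈ 6.5164. (Cross-check: r(A) ≤ ||A||_2 ≈ 10.0974; equality holds whenever A is normal, though it can also hold for some non-normal A.)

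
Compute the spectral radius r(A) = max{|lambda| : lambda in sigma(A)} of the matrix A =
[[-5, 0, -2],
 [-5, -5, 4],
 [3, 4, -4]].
r(A) ≈ 7.2362

The eigenvalues of A are the roots of its characteristic polynomial. With M = A (coefficients from the trace, the sum of principal 2x2 minors, and det A):
  p(λ) = det(λ I - M) = λ^3 + 14λ^2 + 55λ + 10.
No integer candidate from the rational root theorem (±divisors of 10) is a root, so the roots are irrational. The cubic discriminant is Δ = -46460 < 0, so there is one real root and a complex-conjugate pair. p(-1) = -32 and p(0) = 10 have opposite signs, so a root lies in (-1, 0); Newton's method refines it to λ ≈ -0.191. Dividing out (λ - (-0.191)) leaves approximately λ^2 + 13.809λ + 52.3628. For λ^2 + 13.809λ + 52.3628 the discriminant is -18.7621. It is negative, so the remaining roots are the complex-conjugate pair λ ≈ -6.9045 ± 2.1658i. Their product equals the constant term, so |λ|^2 ≈ 52.3628 and |λ| ≈ 7.2362.
Thus the eigenvalues (to 4 decimals) are -0.191 (modulus 0.191); -6.9045 ± 2.1658i (modulus 7.2362). The spectral radius is the largest modulus: r(A) ≈ 7.2362. (Cross-check: r(A) ≤ ||A||_2 ≈ 10.4829; equality holds whenever A is normal, though it can also hold for some non-normal A.)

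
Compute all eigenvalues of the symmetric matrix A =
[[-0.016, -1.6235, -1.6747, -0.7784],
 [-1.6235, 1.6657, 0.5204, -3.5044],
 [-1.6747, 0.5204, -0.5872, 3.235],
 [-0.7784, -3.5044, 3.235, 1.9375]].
sigma(A) ≈ {-4, -2, 3, 6}

A is real symmetric, so its spectrum consists of real eigenvalues. Expanding the characteristic polynomial of the displayed matrix gives
  det(λ I - A) = p(λ) = λ^4 + (-3)λ^3 + (-28)λ^2 + (36)λ + (144).
Solving p(λ) = 0 yields eigenvalues ≈ -4, -2, 3, 6. (A is shown rounded to 4 decimals, so these recover the underlying integer eigenvalues to within that precision.)
Verification: the trace of A = 3 equals the sum of eigenvalues 3, and det(A) ≈ 144.0005 matches the eigenvalue product 144.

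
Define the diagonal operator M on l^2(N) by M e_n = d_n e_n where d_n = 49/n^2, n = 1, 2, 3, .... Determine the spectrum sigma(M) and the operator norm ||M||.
sigma(M) = {49/n^2 : n ≥ 1} ∪ {0}; ||M|| = 49

A bounded diagonal operator on l^2 with diagonal entries d_n has spectrum equal to the closure of {d_n : n ≥ 1}: every d_n is an eigenvalue (with eigenvector e_n), so {d_n} ⊂ sigma(M); the spectrum is closed, so its closure is too; and for lambda not in the closure, (M - lambda I) has bounded inverse (the diagonal entries 1/(d_n - lambda) are bounded). For our sequence d_n = 49/n^2, n = 1, 2, 3, ...:
  - {d_n} = {49/n^2 : n ≥ 1}; the only limit point is 0
  - closure = {49/n^2 : n ≥ 1} ∪ {0}
For the norm: a diagonal operator has ||M|| = sup_n |d_n|. Here d_n = 49/n^2 is positive and decreasing, so sup_n |d_n| = d_1 = 49. So ||M|| = 49.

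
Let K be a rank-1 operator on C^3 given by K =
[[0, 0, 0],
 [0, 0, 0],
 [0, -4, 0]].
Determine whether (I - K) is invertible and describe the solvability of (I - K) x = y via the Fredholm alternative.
(I - K) is invertible (det(I - K) = 1 ≠ 0), so for every y in C^3 the equation (I - K) x = y has a unique solution.

K has rank 1, so it is an outer product K = u v^T: every row of K is a multiple of one row vector. Reading off the entries, u = (0, 0, -2) and v = (0, 2, 0) (row i of K equals u_i·v^T). A rank-one matrix u v^T satisfies K u = u (v·u) and kills the (2)-dimensional subspace v^⊥, so its characteristic polynomial is lambda^2 (lambda - v·u) with v·u = tr K = 0. Hence the eigenvalues of I - K are 1 (multiplicity 2) and 1 - (0) = 1, so det(I - K) = 1. (Direct check: I - K =
[[1, 0, 0],
 [0, 1, 0],
 [0, 4, 1]]
has determinant 1.) The finite-dimensional Fredholm alternative says: either (I - K) is invertible, or ker(I - K) ≠ {0} and then range(I - K) = ker((I - K)^*)^⊥, with dim ker(I - K) = dim ker((I - K)^*). Since det(I - K) ≠ 0, 1 is not an eigenvalue of K and ker(I - K) = {0}, so we are in the first case: for every y there is a unique x = (I - K)^(-1) y. Explicitly, by the Sherman–Morrison formula, (I - u v^T)^(-1) = I + u v^T/(1 - v·u), i.e. (I - K)^(-1) = I + K.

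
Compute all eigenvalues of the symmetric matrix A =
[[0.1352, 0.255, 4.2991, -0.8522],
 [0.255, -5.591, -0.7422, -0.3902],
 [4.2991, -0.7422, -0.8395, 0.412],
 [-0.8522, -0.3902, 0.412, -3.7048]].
sigma(A) ≈ {-6, -5, -3, 4}

A is real symmetric, so its spectrum consists of real eigenvalues. Expanding the characteristic polynomial of the displayed matrix gives
  det(λ I - A) = p(λ) = λ^4 + (10)λ^3 + (7)λ^2 + (-162.0013)λ + (-360.0094).
Solving p(λ) = 0 yields eigenvalues ≈ -6, -5, -3, 4. (A is shown rounded to 4 decimals, so these recover the underlying integer eigenvalues to within that precision.)
Verification: the trace of A = -10 equals the sum of eigenvalues -10, and det(A) ≈ -360.0094 matches the eigenvalue product -360.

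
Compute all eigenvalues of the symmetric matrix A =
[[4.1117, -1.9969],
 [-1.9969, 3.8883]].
sigma(A) ≈ {2, 6}

A is real symmetric, so its spectrum consists of real eigenvalues. Expanding the characteristic polynomial of the displayed matrix gives
  det(λ I - A) = p(λ) = λ^2 + (-8)λ + (12).
Solving p(λ) = 0 yields eigenvalues ≈ 2, 6. (A is shown rounded to 4 decimals, so these recover the underlying integer eigenvalues to within that precision.)
Verification: the trace of A = 8 equals the sum of eigenvalues 8, and det(A) ≈ 11.9999 matches the eigenvalue product 12.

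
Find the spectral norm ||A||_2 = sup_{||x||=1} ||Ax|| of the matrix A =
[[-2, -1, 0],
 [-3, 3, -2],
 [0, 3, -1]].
||A||_2 ≈ 5.3458 (= sqrt(largest eigenvalue of A^T A))

||A||_2 = sigma_max(A) = sqrt(lambda_max(A^T A)). Form the symmetric matrix M = A^T A =
[[13, -7, 6],
 [-7, 19, -9],
 [6, -9, 5]].
Its characteristic polynomial (trace, sum of principal 2x2 minors, determinant of M give the coefficients) is
  p(λ) = det(λ I - M) = λ^3 - 37λ^2 + 241λ - 9.
No integer candidate from the rational root theorem (±divisors of 9) is a root, so the roots are irrational. The cubic discriminant is Δ = 23141664 > 0, so there are three distinct real roots. p(0) = -9 and p(1) = 196 have opposite signs, so a root lies in (0, 1); Newton's method refines it to λ ≈ 0.0376. p(8) = 63 and p(9) = -108 have opposite signs, so a root lies in (8, 9); Newton's method refines it to λ ≈ 8.3845. p(28) = -317 and p(29) = 252 have opposite signs, so a root lies in (28, 29); Newton's method refines it to λ ≈ 28.5779. Check (Vieta): the three roots sum to 37, matching tr M = 37.
So the eigenvalues of A^T A are ≈ 0.0376, 8.3845, 28.5779 (all ≥ 0, as they must be for A^T A). The largest is λ_max ≈ 28.5779, hence ||A||_2 = sqrt(λ_max) ≈ 5.3458.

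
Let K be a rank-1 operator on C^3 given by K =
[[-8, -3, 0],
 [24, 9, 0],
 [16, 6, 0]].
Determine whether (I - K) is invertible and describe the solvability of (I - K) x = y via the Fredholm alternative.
(I - K) is singular (det(I - K) = 0, i.e. 1 ∈ sigma(K)). (I - K) x = y is solvable iff y ⊥ ker((I - K)^*) = span{(-8, -3, 0)}, i.e. iff -8y_1 - 3y_2 = 0. When solvable, the solutions are x = y + c·(1, -3, -2), c arbitrary (ker(I - K) = span{(1, -3, -2)}, dimension 1).

K has rank 1, so it is an outer product K = u v^T: every row of K is a multiple of one row vector. Reading off the entries, u = (1, -3, -2) and v = (-8, -3, 0) (row i of K equals u_i·v^T). A rank-one matrix u v^T satisfies K u = u (v·u) and kills the (2)-dimensional subspace v^⊥, so its characteristic polynomial is lambda^2 (lambda - v·u) with v·u = tr K = 1. Hence the eigenvalues of I - K are 1 (multiplicity 2) and 1 - (1) = 0, so det(I - K) = 0. (Direct check: I - K =
[[9, 3, 0],
 [-24, -8, 0],
 [-16, -6, 1]]
has determinant 0.) So 1 is an eigenvalue of K and (I - K) is not invertible. The finite-dimensional Fredholm alternative says: either (I - K) is invertible, or ker(I - K) ≠ {0} and then range(I - K) = ker((I - K)^*)^⊥, with dim ker(I - K) = dim ker((I - K)^*). We are in the second case, so we need both kernels. Kernel of I - K: (I - K) u = u - u (v·u) = u - u = 0, so ker(I - K) = span{u} = span{(1, -3, -2)} (it is exactly 1-dimensional because rank(I - K) = 2). Kernel of the adjoint: K is real, so (I - K)^* = I - K^T = I - v u^T, and (I - v u^T) v = v - v (u·v) = 0; hence ker((I - K)^*) = span{v} = span{(-8, -3, 0)}. Therefore (I - K) x = y is solvable iff <y, v> = 0, i.e. iff -8y_1 - 3y_2 = 0. When this holds, K y = u (v·y) = 0, so (I - K) y = y and x = y is a particular solution; the full solution set is the line x = y + c·u = y + c·(1, -3, -2), c ∈ C.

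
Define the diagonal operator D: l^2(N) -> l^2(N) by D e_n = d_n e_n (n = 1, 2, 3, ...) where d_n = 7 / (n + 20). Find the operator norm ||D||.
||D|| = 1/3 (attained at n = 1)

For D diagonal, ||D|| = sup_n |d_n| = sup_n 7/(n + 20). This is positive and strictly decreasing in n, so the supremum is attained at n = 1: d_1 = 7/(1 + 20) = 1/3. Hence ||D|| = 1/3.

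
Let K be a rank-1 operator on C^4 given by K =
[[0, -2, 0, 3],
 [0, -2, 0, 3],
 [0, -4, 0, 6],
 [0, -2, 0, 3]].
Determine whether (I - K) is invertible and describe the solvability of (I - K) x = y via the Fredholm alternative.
(I - K) is singular (det(I - K) = 0, i.e. 1 ∈ sigma(K)). (I - K) x = y is solvable iff y ⊥ ker((I - K)^*) = span{(0, -2, 0, 3)}, i.e. iff -2y_2 + 3y_4 = 0. When solvable, the solutions are x = y + c·(1, 1, 2, 1), c arbitrary (ker(I - K) = span{(1, 1, 2, 1)}, dimension 1).

K has rank 1, so it is an outer product K = u v^T: every row of K is a multiple of one row vector. Reading off the entries, u = (1, 1, 2, 1) and v = (0, -2, 0, 3) (row i of K equals u_i·v^T). A rank-one matrix u v^T satisfies K u = u (v·u) and kills the (3)-dimensional subspace v^⊥, so its characteristic polynomial is lambda^3 (lambda - v·u) with v·u = tr K = 1. Hence the eigenvalues of I - K are 1 (multiplicity 3) and 1 - (1) = 0, so det(I - K) = 0. (Direct check: I - K =
[[1, 2, 0, -3],
 [0, 3, 0, -3],
 [0, 4, 1, -6],
 [0, 2, 0, -2]]
has determinant 0.) So 1 is an eigenvalue of K and (I - K) is not invertible. The finite-dimensional Fredholm alternative says: either (I - K) is invertible, or ker(I - K) ≠ {0} and then range(I - K) = ker((I - K)^*)^⊥, with dim ker(I - K) = dim ker((I - K)^*). We are in the second case, so we need both kernels. Kernel of I - K: (I - K) u = u - u (v·u) = u - u = 0, so ker(I - K) = span{u} = span{(1, 1, 2, 1)} (it is exactly 1-dimensional because rank(I - K) = 3). Kernel of the adjoint: K is real, so (I - K)^* = I - K^T = I - v u^T, and (I - v u^T) v = v - v (u·v) = 0; hence ker((I - K)^*) = span{v} = span{(0, -2, 0, 3)}. Therefore (I - K) x = y is solvable iff <y, v> = 0, i.e. iff -2y_2 + 3y_4 = 0. When this holds, K y = u (v·y) = 0, so (I - K) y = y and x = y is a particular solution; the full solution set is the line x = y + c·u = y + c·(1, 1, 2, 1), c ∈ C.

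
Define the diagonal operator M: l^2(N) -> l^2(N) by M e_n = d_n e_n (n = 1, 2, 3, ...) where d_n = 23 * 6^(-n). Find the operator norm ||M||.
||M|| = 23/6 (attained at n = 1)

For M diagonal, ||M|| = sup_n |d_n|. The sequence d_n = 23 * 6^(-n) is positive and strictly decreasing (ratio 6^(-1) < 1), so the supremum is d_1 = 23/6. Hence ||M|| = 23/6.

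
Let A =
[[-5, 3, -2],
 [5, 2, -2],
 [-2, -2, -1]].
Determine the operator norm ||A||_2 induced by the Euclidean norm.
||A||_2 ≈ 7.358 (= sqrt(largest eigenvalue of A^T A))

||A||_2 = sigma_max(A) = sqrt(lambda_max(A^T A)). Form the symmetric matrix M = A^T A =
[[54, -1, 2],
 [-1, 17, -8],
 [2, -8, 9]].
Its characteristic polynomial (trace, sum of principal 2x2 minors, determinant of M give the coefficients) is
  p(λ) = det(λ I - M) = λ^3 - 80λ^2 + 1488λ - 4761.
No integer candidate from the rational root theorem (±divisors of 4761) is a root, so the roots are irrational. The cubic discriminant is Δ = 830886165 > 0, so there are three distinct real roots. p(4) = -25 and p(5) = 804 have opposite signs, so a root lies in (4, 5); Newton's method refines it to λ ≈ 4.028. p(21) = 468 and p(22) = -97 have opposite signs, so a root lies in (21, 22); Newton's method refines it to λ ≈ 21.8321. p(54) = -225 and p(55) = 1454 have opposite signs, so a root lies in (54, 55); Newton's method refines it to λ ≈ 54.14. Check (Vieta): the three roots sum to 80, matching tr M = 80.
So the eigenvalues of A^T A are ≈ 4.028, 21.8321, 54.14 (all ≥ 0, as they must be for A^T A). The largest is λ_max ≈ 54.14, hence ||A||_2 = sqrt(λ_max) ≈ 7.358.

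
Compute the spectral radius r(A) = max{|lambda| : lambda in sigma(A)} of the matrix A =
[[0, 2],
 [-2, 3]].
r(A) = 2

The eigenvalues of A are the roots of its characteristic polynomial. With M = A (coefficients from the trace and determinant):
  p(λ) = det(λ I - M) = λ^2 - 3λ + 4.
For λ^2 - 3λ + 4 the discriminant is -7. It is negative, so the roots are the complex-conjugate pair λ = 3/2 ± (sqrt(7)/2) i ≈ 1.5 ± 1.3229i. For a conjugate pair the product of the roots equals the constant term, so |λ|^2 = 4 and |λ| = sqrt(4) = 2.
Thus the eigenvalues (to 4 decimals) are 1.5 ± 1.3229i (modulus 2). The spectral radius is the largest modulus: r(A) = 2. (Cross-check: r(A) ≤ ||A||_2 ≈ 4; equality holds whenever A is normal, though it can also hold for some non-normal A.)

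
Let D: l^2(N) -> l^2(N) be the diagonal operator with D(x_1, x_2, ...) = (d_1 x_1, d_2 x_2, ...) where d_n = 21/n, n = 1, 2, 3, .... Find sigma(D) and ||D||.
sigma(D) = {21/n : n ≥ 1} ∪ {0}; ||D|| = 21

A bounded diagonal operator on l^2 with diagonal entries d_n has spectrum equal to the closure of {d_n : n ≥ 1}: every d_n is an eigenvalue (with eigenvector e_n), so {d_n} ⊂ sigma(D); the spectrum is closed, so its closure is too; and for lambda not in the closure, (D - lambda I) has bounded inverse (the diagonal entries 1/(d_n - lambda) are bounded). For our sequence d_n = 21/n, n = 1, 2, 3, ...:
  - {d_n} = {21/n : n ≥ 1}; the only limit point is 0
  - closure = {21/n : n ≥ 1} ∪ {0}
For the norm: a diagonal operator has ||D|| = sup_n |d_n|. Here d_n = 21/n is positive and decreasing, so sup_n |d_n| = d_1 = 21. So ||D|| = 21.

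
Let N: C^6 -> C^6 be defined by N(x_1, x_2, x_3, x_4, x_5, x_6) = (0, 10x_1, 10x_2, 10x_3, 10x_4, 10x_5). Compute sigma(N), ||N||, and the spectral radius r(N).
sigma(N) = {0}; ||N|| = 10; r(N) = 0. (N is nilpotent with N^6 = 0.)

On C^6, N is a strictly lower-triangular matrix with 10 on the subdiagonal and zeros elsewhere, so its characteristic polynomial is lambda^6 and every eigenvalue is 0: sigma(N) = {0}. For the operator norm, N e_i = 10e_{i+1} for i = 1, ..., 5 and N e_6 = 0, so the singular values of N are 10 (with multiplicity 5) and 0; hence ||N|| = 10. The spectral radius r(N) = max|lambda| = 0. Note ||N|| > r(N) — characteristic of non-normal nilpotent operators. Indeed N^6 = 0.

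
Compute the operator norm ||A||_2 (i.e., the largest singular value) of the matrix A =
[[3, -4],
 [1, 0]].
||A||_2 = sqrt((26 + sqrt(612))/2) ≈ 5.0368 (= sqrt(largest eigenvalue of A^T A))

||A||_2 = sigma_max(A) = sqrt(lambda_max(A^T A)). Form the symmetric matrix M = A^T A =
[[10, -12],
 [-12, 16]].
Its characteristic polynomial (trace, determinant of M give the coefficients) is
  p(λ) = det(λ I - M) = λ^2 - 26λ + 16.
For λ^2 - 26λ + 16 the discriminant is 612. It is nonnegative but not a perfect square, so the roots are real and irrational: λ = (26 ± sqrt(612))/2 ≈ 25.3693, 0.6307.
So the eigenvalues of A^T A are ≈ 0.6307, 25.3693 (all ≥ 0, as they must be for A^T A). The largest is λ_max = (26 + sqrt(612))/2 ≈ 25.3693, hence ||A||_2 = sqrt(λ_max) = sqrt((26 + sqrt(612))/2) ≈ 5.0368.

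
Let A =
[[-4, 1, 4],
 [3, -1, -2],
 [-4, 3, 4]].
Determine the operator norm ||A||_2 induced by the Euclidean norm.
||A||_2 ≈ 9.2599 (= sqrt(largest eigenvalue of A^T A))

||A||_2 = sigma_max(A) = sqrt(lambda_max(A^T A)). Form the symmetric matrix M = A^T A =
[[41, -19, -38],
 [-19, 11, 18],
 [-38, 18, 36]].
Its characteristic polynomial (trace, sum of principal 2x2 minors, determinant of M give the coefficients) is
  p(λ) = det(λ I - M) = λ^3 - 88λ^2 + 194λ - 64.
No integer candidate from the rational root theorem (±divisors of 64) is a root, so the roots are irrational. The cubic discriminant is Δ = 107347168 > 0, so there are three distinct real roots. p(0) = -64 and p(1) = 43 have opposite signs, so a root lies in (0, 1); Newton's method refines it to λ ≈ 0.4034. p(1) = 43 and p(2) = -20 have opposite signs, so a root lies in (1, 2); Newton's method refines it to λ ≈ 1.8504. p(85) = -5249 and p(86) = 1828 have opposite signs, so a root lies in (85, 86); Newton's method refines it to λ ≈ 85.7462. Check (Vieta): the three roots sum to 88, matching tr M = 88.
So the eigenvalues of A^T A are ≈ 0.4034, 1.8504, 85.7462 (all ≥ 0, as they must be for A^T A). The largest is λ_max ≈ 85.7462, hence ||A||_2 = sqrt(λ_max) ≈ 9.2599.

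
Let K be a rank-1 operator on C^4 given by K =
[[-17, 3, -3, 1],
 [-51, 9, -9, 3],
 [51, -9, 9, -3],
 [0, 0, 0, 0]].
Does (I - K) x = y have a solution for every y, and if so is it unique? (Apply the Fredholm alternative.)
(I - K) is singular (det(I - K) = 0, i.e. 1 ∈ sigma(K)). (I - K) x = y is solvable iff y ⊥ ker((I - K)^*) = span{(-17, 3, -3, 1)}, i.e. iff -17y_1 + 3y_2 - 3y_3 + y_4 = 0. When solvable, the solutions are x = y + c·(1, 3, -3, 0), c arbitrary (ker(I - K) = span{(1, 3, -3, 0)}, dimension 1).

K has rank 1, so it is an outer product K = u v^T: every row of K is a multiple of one row vector. Reading off the entries, u = (1, 3, -3, 0) and v = (-17, 3, -3, 1) (row i of K equals u_i·v^T). A rank-one matrix u v^T satisfies K u = u (v·u) and kills the (3)-dimensional subspace v^⊥, so its characteristic polynomial is lambda^3 (lambda - v·u) with v·u = tr K = 1. Hence the eigenvalues of I - K are 1 (multiplicity 3) and 1 - (1) = 0, so det(I - K) = 0. (Direct check: I - K =
[[18, -3, 3, -1],
 [51, -8, 9, -3],
 [-51, 9, -8, 3],
 [0, 0, 0, 1]]
has determinant 0.) So 1 is an eigenvalue of K and (I - K) is not invertible. The finite-dimensional Fredholm alternative says: either (I - K) is invertible, or ker(I - K) ≠ {0} and then range(I - K) = ker((I - K)^*)^⊥, with dim ker(I - K) = dim ker((I - K)^*). We are in the second case, so we need both kernels. Kernel of I - K: (I - K) u = u - u (v·u) = u - u = 0, so ker(I - K) = span{u} = span{(1, 3, -3, 0)} (it is exactly 1-dimensional because rank(I - K) = 3). Kernel of the adjoint: K is real, so (I - K)^* = I - K^T = I - v u^T, and (I - v u^T) v = v - v (u·v) = 0; hence ker((I - K)^*) = span{v} = span{(-17, 3, -3, 1)}. Therefore (I - K) x = y is solvable iff <y, v> = 0, i.e. iff -17y_1 + 3y_2 - 3y_3 + y_4 = 0. When this holds, K y = u (v·y) = 0, so (I - K) y = y and x = y is a particular solution; the full solution set is the line x = y + c·u = y + c·(1, 3, -3, 0), c ∈ C.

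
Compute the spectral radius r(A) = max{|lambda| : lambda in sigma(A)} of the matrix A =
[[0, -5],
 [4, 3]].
r(A) = sqrt(20) ≈ 4.4721

The eigenvalues of A are the roots of its characteristic polynomial. With M = A (coefficients from the trace and determinant):
  p(λ) = det(λ I - M) = λ^2 - 3λ + 20.
For λ^2 - 3λ + 20 the discriminant is -71. It is negative, so the roots are the complex-conjugate pair λ = 3/2 ± (sqrt(71)/2) i ≈ 1.5 ± 4.2131i. For a conjugate pair the product of the roots equals the constant term, so |λ|^2 = 20 and |λ| = sqrt(20) ≈ 4.4721.
Thus the eigenvalues (to 4 decimals) are 1.5 ± 4.2131i (modulus 4.4721). The spectral radius is the largest modulus: r(A) = sqrt(20) ≈ 4.4721. (Cross-check: r(A) ≤ ||A||_2 ≈ 6.3246; equality holds whenever A is normal, though it can also hold for some non-normal A.)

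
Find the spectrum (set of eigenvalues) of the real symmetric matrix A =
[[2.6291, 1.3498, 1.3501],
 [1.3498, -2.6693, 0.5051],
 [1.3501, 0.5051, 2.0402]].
sigma(A) ≈ {-3, 1, 4}

A is real symmetric, so its spectrum consists of real eigenvalues. Expanding the characteristic polynomial of the displayed matrix gives
  det(λ I - A) = p(λ) = λ^3 + (-2)λ^2 + (-11)λ + (12).
Solving p(λ) = 0 yields eigenvalues ≈ -3, 1, 4. (A is shown rounded to 4 decimals, so these recover the underlying integer eigenvalues to within that precision.)
Verification: the trace of A = 2 equals the sum of eigenvalues 2, and det(A) ≈ -11.9993 matches the eigenvalue product -12.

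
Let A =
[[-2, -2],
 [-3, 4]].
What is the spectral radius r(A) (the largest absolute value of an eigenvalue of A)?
r(A) = (2 + sqrt(60))/2 ≈ 4.873

The eigenvalues of A are the roots of its characteristic polynomial. With M = A (coefficients from the trace and determinant):
  p(λ) = det(λ I - M) = λ^2 - 2λ - 14.
For λ^2 - 2λ - 14 the discriminant is 60. It is nonnegative but not a perfect square, so the roots are real and irrational: λ = (2 ± sqrt(60))/2 ≈ 4.873, -2.873.
Thus the eigenvalues (to 4 decimals) are 4.873 (modulus 4.873); -2.873 (modulus 2.873). The spectral radius is the largest modulus: r(A) = (2 + sqrt(60))/2 ≈ 4.873. (Cross-check: r(A) ≤ ||A||_2 ≈ 5.0232; equality holds whenever A is normal, though it can also hold for some non-normal A.)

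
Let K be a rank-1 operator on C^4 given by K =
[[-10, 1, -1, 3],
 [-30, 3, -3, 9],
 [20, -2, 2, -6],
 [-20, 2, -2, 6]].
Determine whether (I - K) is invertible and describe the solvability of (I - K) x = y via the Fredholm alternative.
(I - K) is singular (det(I - K) = 0, i.e. 1 ∈ sigma(K)). (I - K) x = y is solvable iff y ⊥ ker((I - K)^*) = span{(-10, 1, -1, 3)}, i.e. iff -10y_1 + y_2 - y_3 + 3y_4 = 0. When solvable, the solutions are x = y + c·(1, 3, -2, 2), c arbitrary (ker(I - K) = span{(1, 3, -2, 2)}, dimension 1).

K has rank 1, so it is an outer product K = u v^T: every row of K is a multiple of one row vector. Reading off the entries, u = (1, 3, -2, 2) and v = (-10, 1, -1, 3) (row i of K equals u_i·v^T). A rank-one matrix u v^T satisfies K u = u (v·u) and kills the (3)-dimensional subspace v^⊥, so its characteristic polynomial is lambda^3 (lambda - v·u) with v·u = tr K = 1. Hence the eigenvalues of I - K are 1 (multiplicity 3) and 1 - (1) = 0, so det(I - K) = 0. (Direct check: I - K =
[[11, -1, 1, -3],
 [30, -2, 3, -9],
 [-20, 2, -1, 6],
 [20, -2, 2, -5]]
has determinant 0.) So 1 is an eigenvalue of K and (I - K) is not invertible. The finite-dimensional Fredholm alternative says: either (I - K) is invertible, or ker(I - K) ≠ {0} and then range(I - K) = ker((I - K)^*)^⊥, with dim ker(I - K) = dim ker((I - K)^*). We are in the second case, so we need both kernels. Kernel of I - K: (I - K) u = u - u (v·u) = u - u = 0, so ker(I - K) = span{u} = span{(1, 3, -2, 2)} (it is exactly 1-dimensional because rank(I - K) = 3). Kernel of the adjoint: K is real, so (I - K)^* = I - K^T = I - v u^T, and (I - v u^T) v = v - v (u·v) = 0; hence ker((I - K)^*) = span{v} = span{(-10, 1, -1, 3)}. Therefore (I - K) x = y is solvable iff <y, v> = 0, i.e. iff -10y_1 + y_2 - y_3 + 3y_4 = 0. When this holds, K y = u (v·y) = 0, so (I - K) y = y and x = y is a particular solution; the full solution set is the line x = y + c·u = y + c·(1, 3, -2, 2), c ∈ C.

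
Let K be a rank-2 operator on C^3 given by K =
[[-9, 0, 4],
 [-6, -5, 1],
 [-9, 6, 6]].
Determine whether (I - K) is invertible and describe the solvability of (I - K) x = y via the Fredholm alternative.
(I - K) is singular (det(I - K) = 0, i.e. 1 ∈ sigma(K)). (I - K) x = y is solvable iff y ⊥ ker((I - K)^*) = span{(3, -2, -2)}, i.e. iff 3y_1 - 2y_2 - 2y_3 = 0. When solvable, x is determined up to adding multiples of (-12, 7, -30) (ker(I - K) = span{(-12, 7, -30)}, dimension 1).

K has rank 2 and factors as K = U V^T = u1 v1^T + u2 v2^T with u1 = (-3, -2, -3), v1 = (3, 1, -1), u2 = (1, -1, 3), v2 = (0, 3, 1) (multiplying out reproduces the displayed K). The nonzero eigenvalues of U V^T coincide with those of the 2 x 2 matrix G = V^T U = [[v1·u1, v1·u2], [v2·u1, v2·u2]] = [[-8, -1], [-9, 0]], and by the Sylvester determinant identity det(I_3 - U V^T) = det(I_2 - V^T U) = det([[9, 1], [9, 1]]) = (9)(1) - (1)(9) = 0. (Direct check: I - K =
[[10, 0, -4],
 [6, 6, -1],
 [9, -6, -5]]
has determinant 0.) So 1 is an eigenvalue of K and (I - K) is not invertible. The finite-dimensional Fredholm alternative says: either (I - K) is invertible, or ker(I - K) ≠ {0} and then range(I - K) = ker((I - K)^*)^⊥, with dim ker(I - K) = dim ker((I - K)^*). We are in the second case, so we compute both kernels via the 2 x 2 reduction. If (I - U V^T) x = 0 then x = U (V^T x) lies in the column space of U; writing x = U b gives U (I_2 - G) b = 0, and since u1, u2 are independent, (I_2 - G) b = 0. With I_2 - G = [[9, 1], [9, 1]] (singular, as its determinant is 0) a null vector is b = (1, -9), so ker(I - K) = span{1·u1 + (-9)·u2} = span{(-12, 7, -30)}. For the adjoint, (I - K)^* = I - K^T = I - V U^T, and the same argument gives ker((I - K)^*) = {V a : (I_2 - G)^T a = 0}; (I_2 - G)^T = [[9, 9], [1, 1]] has null vector a = (1, -1), so ker((I - K)^*) = span{1·v1 + (-1)·v2} = span{(3, -2, -2)}. (Both kernels are 1-dimensional, matching rank(I - K) = 2.) Therefore (I - K) x = y is solvable iff <y, (3, -2, -2)> = 0, i.e. iff 3y_1 - 2y_2 - 2y_3 = 0; when solvable the solution set is the line x_p + c·(-12, 7, -30), c ∈ C.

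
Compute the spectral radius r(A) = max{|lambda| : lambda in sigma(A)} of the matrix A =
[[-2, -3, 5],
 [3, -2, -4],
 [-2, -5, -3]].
r(A) ≈ 7.1947

The eigenvalues of A are the roots of its characteristic polynomial. With M = A (coefficients from the trace, the sum of principal 2x2 minors, and det A):
  p(λ) = det(λ I - M) = λ^3 + 7λ^2 + 15λ + 118.
No integer candidate from the rational root theorem (±divisors of 118) is a root, so the roots are irrational. The cubic discriminant is Δ = -317299 < 0, so there is one real root and a complex-conjugate pair. p(-8) = -66 and p(-7) = 13 have opposite signs, so a root lies in (-8, -7); Newton's method refines it to λ ≈ -7.1947. Dividing out (λ - (-7.1947)) leaves approximately λ^2 - 0.1947λ + 16.4009. For λ^2 - 0.1947λ + 16.4009 the discriminant is -65.5658. It is negative, so the remaining roots are the complex-conjugate pair λ ≈ 0.0974 ± 4.0486i. Their product equals the constant term, so |λ|^2 ≈ 16.4009 and |λ| ≈ 4.0498.
Thus the eigenvalues (to 4 decimals) are -7.1947 (modulus 7.1947); 0.0974 ± 4.0486i (modulus 4.0498). The spectral radius is the largest modulus: r(A) ≈ 7.1947. (Cross-check: r(A) ≤ ||A||_2 ≈ 7.5707; equality holds whenever A is normal, though it can also hold for some non-normal A.)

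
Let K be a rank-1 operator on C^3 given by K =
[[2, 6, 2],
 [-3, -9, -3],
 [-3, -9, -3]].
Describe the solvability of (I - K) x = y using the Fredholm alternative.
(I - K) is invertible (det(I - K) = 11 ≠ 0), so for every y in C^3 the equation (I - K) x = y has a unique solution.

K has rank 1, so it is an outer product K = u v^T: every row of K is a multiple of one row vector. Reading off the entries, u = (2, -3, -3) and v = (1, 3, 1) (row i of K equals u_i·v^T). A rank-one matrix u v^T satisfies K u = u (v·u) and kills the (2)-dimensional subspace v^⊥, so its characteristic polynomial is lambda^2 (lambda - v·u) with v·u = tr K = -10. Hence the eigenvalues of I - K are 1 (multiplicity 2) and 1 - (-10) = 11, so det(I - K) = 11. (Direct check: I - K =
[[-1, -6, -2],
 [3, 10, 3],
 [3, 9, 4]]
has determinant 11.) The finite-dimensional Fredholm alternative says: either (I - K) is invertible, or ker(I - K) ≠ {0} and then range(I - K) = ker((I - K)^*)^⊥, with dim ker(I - K) = dim ker((I - K)^*). Since det(I - K) ≠ 0, 1 is not an eigenvalue of K and ker(I - K) = {0}, so we are in the first case: for every y there is a unique x = (I - K)^(-1) y. Explicitly, by the Sherman–Morrison formula, (I - u v^T)^(-1) = I + u v^T/(1 - v·u), i.e. (I - K)^(-1) = I + K/(11).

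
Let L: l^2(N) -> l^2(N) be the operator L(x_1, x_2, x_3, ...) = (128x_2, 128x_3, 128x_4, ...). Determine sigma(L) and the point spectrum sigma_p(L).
sigma(L) = closed disk {z in C : |z| ≤ 128}; sigma_p(L) = open disk {z in C : |z| < 128}

Note L = 128·V where V is the unit left shift (V x)_k = x_{k+1}; so sigma(L) = 128·sigma(V) and ||L|| = 128||V||. ||L x||^2 = 16384sum_{k≥2} |x_k|^2 ≤ 16384||x||^2, with equality on {x : x_1 = 0}, so ||L|| = 128. For any lambda with |lambda| < 128, set r = lambda/128 (|r| < 1); the vector x = (1, r, r^2, ...) is in l^2 and satisfies L x = 128(r, r^2, ...) = lambda x, so lambda is an eigenvalue. On the boundary |lambda| = 128 the geometric series diverges, so no l^2 eigenvector exists, but these lambda lie in the approximate point spectrum. Hence sigma(L) is the closed disk of radius 128 and sigma_p(L) is the open disk.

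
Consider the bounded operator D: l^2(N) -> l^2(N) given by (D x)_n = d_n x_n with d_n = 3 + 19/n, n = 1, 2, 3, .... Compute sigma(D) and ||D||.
sigma(D) = {3 + 19/n : n ≥ 1} ∪ {3}; ||D|| = 22

A bounded diagonal operator on l^2 with diagonal entries d_n has spectrum equal to the closure of {d_n : n ≥ 1}: every d_n is an eigenvalue (with eigenvector e_n), so {d_n} ⊂ sigma(D); the spectrum is closed, so its closure is too; and for lambda not in the closure, (D - lambda I) has bounded inverse (the diagonal entries 1/(d_n - lambda) are bounded). For our sequence d_n = 3 + 19/n, n = 1, 2, 3, ...:
  - {d_n} = {3 + 19/n : n ≥ 1}; the only limit point is 3
  - closure = {3 + 19/n : n ≥ 1} ∪ {3}
For the norm: a diagonal operator has ||D|| = sup_n |d_n|. Here d_n = 3 + 19/n is positive and decreasing, so sup_n |d_n| = d_1 = 3 + 19 = 22. So ||D|| = 22.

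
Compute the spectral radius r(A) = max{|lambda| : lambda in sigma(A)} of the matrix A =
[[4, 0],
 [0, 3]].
r(A) = 4

The eigenvalues of A are the roots of its characteristic polynomial. With M = A (coefficients from the trace and determinant):
  p(λ) = det(λ I - M) = λ^2 - 7λ + 12.
For λ^2 - 7λ + 12 the discriminant is 1. It is a perfect square (1^2), so the roots are rational: λ = (7 ± 1)/2 = 4, 3.
Thus the eigenvalues (to 4 decimals) are 4 (modulus 4); 3 (modulus 3). The spectral radius is the largest modulus: r(A) = 4. (Cross-check: r(A) ≤ ||A||_2 ≈ 4; equality holds whenever A is normal, though it can also hold for some non-normal A.)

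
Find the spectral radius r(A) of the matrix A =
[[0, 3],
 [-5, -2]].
r(A) = sqrt(15) ≈ 3.873

The eigenvalues of A are the roots of its characteristic polynomial. With M = A (coefficients from the trace and determinant):
  p(λ) = det(λ I - M) = λ^2 + 2λ + 15.
For λ^2 + 2λ + 15 the discriminant is -56. It is negative, so the roots are the complex-conjugate pair λ = -1 ± (sqrt(56)/2) i ≈ -1 ± 3.7417i. For a conjugate pair the product of the roots equals the constant term, so |λ|^2 = 15 and |λ| = sqrt(15) ≈ 3.873.
Thus the eigenvalues (to 4 decimals) are -1 ± 3.7417i (modulus 3.873). The spectral radius is the largest modulus: r(A) = sqrt(15) ≈ 3.873. (Cross-check: r(A) ≤ ||A||_2 ≈ 5.5373; equality holds whenever A is normal, though it can also hold for some non-normal A.)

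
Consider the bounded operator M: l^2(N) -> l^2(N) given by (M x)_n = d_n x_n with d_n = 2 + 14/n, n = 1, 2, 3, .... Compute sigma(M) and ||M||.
sigma(M) = {2 + 14/n : n ≥ 1} ∪ {2}; ||M|| = 16

A bounded diagonal operator on l^2 with diagonal entries d_n has spectrum equal to the closure of {d_n : n ≥ 1}: every d_n is an eigenvalue (with eigenvector e_n), so {d_n} ⊂ sigma(M); the spectrum is closed, so its closure is too; and for lambda not in the closure, (M - lambda I) has bounded inverse (the diagonal entries 1/(d_n - lambda) are bounded). For our sequence d_n = 2 + 14/n, n = 1, 2, 3, ...:
  - {d_n} = {2 + 14/n : n ≥ 1}; the only limit point is 2
  - closure = {2 + 14/n : n ≥ 1} ∪ {2}
For the norm: a diagonal operator has ||M|| = sup_n |d_n|. Here d_n = 2 + 14/n is positive and decreasing, so sup_n |d_n| = d_1 = 2 + 14 = 16. So ||M|| = 16.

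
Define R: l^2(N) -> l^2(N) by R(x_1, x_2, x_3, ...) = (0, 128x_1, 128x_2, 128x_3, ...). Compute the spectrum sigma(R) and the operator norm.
sigma(R) = closed disk {z in C : |z| ≤ 128}; ||R|| = 128

Note R = 128·U where U is the unit right shift (U x)_k = x_{k-1} (with x_0 := 0); so ||R|| = 128||U|| and sigma(R) = 128·sigma(U). ||R x||^2 = sum_{k≥1} |128x_k|^2 = 16384||x||^2, so ||R|| = 128 and sigma(R) ⊂ {|z| ≤ 128}. For any |lambda| < 128, the equation (R - lambda I) x = 0 forces x_1 = 0, then 128x_k = lambda x_{k+1} ⇒ x = 0, so R has no eigenvalues. But (R - lambda I) is not surjective for |lambda| < 128: solving (R - lambda I) x = e_1 would require x_n proportional to (lambda/128)^(-n), which is not in l^2. So every |lambda| < 128 lies in the residual spectrum. The boundary |lambda| = 128 is in the approximate point spectrum (the spectrum is closed). Hence sigma(R) is the closed disk of radius 128.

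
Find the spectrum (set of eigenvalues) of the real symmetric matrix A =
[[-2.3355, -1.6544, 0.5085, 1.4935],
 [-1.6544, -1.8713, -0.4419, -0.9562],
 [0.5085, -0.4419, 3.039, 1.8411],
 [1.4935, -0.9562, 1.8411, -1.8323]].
sigma(A) ≈ {-4, -3, 0, 4}

A is real symmetric, so its spectrum consists of real eigenvalues. Expanding the characteristic polynomial of the displayed matrix gives
  det(λ I - A) = p(λ) = λ^4 + (3)λ^3 + (-16)λ^2 + (-48)λ + (-0.0012).
Solving p(λ) = 0 yields eigenvalues ≈ -4, -3, 0, 4. (A is shown rounded to 4 decimals, so these recover the underlying integer eigenvalues to within that precision.)
Verification: the trace of A = -3 equals the sum of eigenvalues -3, and det(A) ≈ -0.0012 matches the eigenvalue product 0.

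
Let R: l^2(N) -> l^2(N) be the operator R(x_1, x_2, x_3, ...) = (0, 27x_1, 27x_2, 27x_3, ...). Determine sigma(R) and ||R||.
sigma(R) = closed disk {z in C : |z| ≤ 27}; ||R|| = 27

Note R = 27·U where U is the unit right shift (U x)_k = x_{k-1} (with x_0 := 0); so ||R|| = 27||U|| and sigma(R) = 27·sigma(U). ||R x||^2 = sum_{k≥1} |27x_k|^2 = 729||x||^2, so ||R|| = 27 and sigma(R) ⊂ {|z| ≤ 27}. For any |lambda| < 27, the equation (R - lambda I) x = 0 forces x_1 = 0, then 27x_k = lambda x_{k+1} ⇒ x = 0, so R has no eigenvalues. But (R - lambda I) is not surjective for |lambda| < 27: solving (R - lambda I) x = e_1 would require x_n proportional to (lambda/27)^(-n), which is not in l^2. So every |lambda| < 27 lies in the residual spectrum. The boundary |lambda| = 27 is in the approximate point spectrum (the spectrum is closed). Hence sigma(R) is the closed disk of radius 27.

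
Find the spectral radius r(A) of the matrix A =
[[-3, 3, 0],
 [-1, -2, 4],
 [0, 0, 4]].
r(A) = 4

The eigenvalues of A are the roots of its characteristic polynomial. With M = A (coefficients from the trace, the sum of principal 2x2 minors, and det A):
  p(λ) = det(λ I - M) = λ^3 + λ^2 - 11λ - 36.
By the rational root theorem any rational root is an integer divisor of 36. Testing λ = 4: p(4) = 64 + 16 - 44 - 36 = 0, so λ = 4 is a root. Dividing out (λ - 4) leaves p(λ) = (λ - 4)(λ^2 + 5λ + 9). For λ^2 + 5λ + 9 the discriminant is -11. It is negative, so the roots are the complex-conjugate pair λ = -5/2 ± (sqrt(11)/2) i ≈ -2.5 ± 1.6583i. For a conjugate pair the product of the roots equals the constant term, so |λ|^2 = 9 and |λ| = sqrt(9) = 3.
Thus the eigenvalues (to 4 decimals) are -2.5 ± 1.6583i (modulus 3); 4 (modulus 4). The spectral radius is the largest modulus: r(A) = 4. (Cross-check: r(A) ≤ ||A||_2 ≈ 5.9162; equality holds whenever A is normal, though it can also hold for some non-normal A.)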